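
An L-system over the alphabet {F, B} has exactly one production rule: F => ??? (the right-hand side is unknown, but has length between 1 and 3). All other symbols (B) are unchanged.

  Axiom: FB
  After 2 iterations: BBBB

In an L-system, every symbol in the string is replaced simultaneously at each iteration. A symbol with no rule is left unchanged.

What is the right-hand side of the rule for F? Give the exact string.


Answer: BBB

Derivation:
Trying F => BBB:
  Step 0: FB
  Step 1: BBBB
  Step 2: BBBB
Matches the given result.


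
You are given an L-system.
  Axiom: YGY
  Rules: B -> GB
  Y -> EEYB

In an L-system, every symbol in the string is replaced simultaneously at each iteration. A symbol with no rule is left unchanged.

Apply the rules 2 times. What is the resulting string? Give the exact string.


Step 0: YGY
Step 1: EEYBGEEYB
Step 2: EEEEYBGBGEEEEYBGB

Answer: EEEEYBGBGEEEEYBGB


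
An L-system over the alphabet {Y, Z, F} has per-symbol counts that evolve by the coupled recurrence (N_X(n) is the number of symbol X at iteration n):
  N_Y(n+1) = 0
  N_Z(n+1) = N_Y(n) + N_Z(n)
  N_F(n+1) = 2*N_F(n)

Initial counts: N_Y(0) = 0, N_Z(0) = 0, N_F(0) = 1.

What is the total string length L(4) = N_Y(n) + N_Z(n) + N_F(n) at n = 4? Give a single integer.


Answer: 16

Derivation:
Step 0: N_Y=0, N_Z=0, N_F=1, L=1
Step 1: N_Y=0, N_Z=0, N_F=2, L=2
Step 2: N_Y=0, N_Z=0, N_F=4, L=4
Step 3: N_Y=0, N_Z=0, N_F=8, L=8
Step 4: N_Y=0, N_Z=0, N_F=16, L=16


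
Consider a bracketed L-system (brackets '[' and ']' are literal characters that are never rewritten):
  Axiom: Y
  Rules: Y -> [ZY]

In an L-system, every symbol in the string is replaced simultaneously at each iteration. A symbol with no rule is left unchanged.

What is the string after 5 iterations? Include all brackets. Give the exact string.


Step 0: Y
Step 1: [ZY]
Step 2: [Z[ZY]]
Step 3: [Z[Z[ZY]]]
Step 4: [Z[Z[Z[ZY]]]]
Step 5: [Z[Z[Z[Z[ZY]]]]]

Answer: [Z[Z[Z[Z[ZY]]]]]


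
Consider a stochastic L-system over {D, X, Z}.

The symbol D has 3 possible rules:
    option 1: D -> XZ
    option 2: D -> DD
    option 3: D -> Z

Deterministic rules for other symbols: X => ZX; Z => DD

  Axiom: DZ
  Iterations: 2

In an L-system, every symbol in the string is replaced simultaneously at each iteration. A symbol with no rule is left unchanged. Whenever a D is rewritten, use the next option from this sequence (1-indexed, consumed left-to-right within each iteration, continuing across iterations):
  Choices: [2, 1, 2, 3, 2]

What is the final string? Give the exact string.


Answer: XZDDZDD

Derivation:
Step 0: DZ
Step 1: DDDD  (used choices [2])
Step 2: XZDDZDD  (used choices [1, 2, 3, 2])


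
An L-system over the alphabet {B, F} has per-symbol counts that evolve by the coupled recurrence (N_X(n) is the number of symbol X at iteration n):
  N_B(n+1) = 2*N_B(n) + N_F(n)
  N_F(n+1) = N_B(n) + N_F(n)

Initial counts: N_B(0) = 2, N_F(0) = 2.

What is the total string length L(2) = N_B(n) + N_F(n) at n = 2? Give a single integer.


Answer: 26

Derivation:
Step 0: N_B=2, N_F=2, L=4
Step 1: N_B=6, N_F=4, L=10
Step 2: N_B=16, N_F=10, L=26


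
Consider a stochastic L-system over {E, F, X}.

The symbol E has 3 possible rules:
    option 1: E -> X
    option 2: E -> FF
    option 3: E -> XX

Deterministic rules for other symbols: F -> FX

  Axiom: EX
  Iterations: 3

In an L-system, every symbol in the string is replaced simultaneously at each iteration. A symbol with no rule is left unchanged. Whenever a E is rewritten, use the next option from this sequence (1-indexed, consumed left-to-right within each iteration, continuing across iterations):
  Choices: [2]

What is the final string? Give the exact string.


Answer: FXXFXXX

Derivation:
Step 0: EX
Step 1: FFX  (used choices [2])
Step 2: FXFXX  (used choices [])
Step 3: FXXFXXX  (used choices [])


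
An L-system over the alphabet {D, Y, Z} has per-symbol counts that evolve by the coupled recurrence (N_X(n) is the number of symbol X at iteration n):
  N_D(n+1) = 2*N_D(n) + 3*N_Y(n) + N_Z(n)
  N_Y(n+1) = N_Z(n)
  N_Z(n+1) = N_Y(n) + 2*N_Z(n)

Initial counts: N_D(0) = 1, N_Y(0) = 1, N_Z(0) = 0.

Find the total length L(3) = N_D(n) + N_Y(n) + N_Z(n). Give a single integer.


Step 0: N_D=1, N_Y=1, N_Z=0, L=2
Step 1: N_D=5, N_Y=0, N_Z=1, L=6
Step 2: N_D=11, N_Y=1, N_Z=2, L=14
Step 3: N_D=27, N_Y=2, N_Z=5, L=34

Answer: 34


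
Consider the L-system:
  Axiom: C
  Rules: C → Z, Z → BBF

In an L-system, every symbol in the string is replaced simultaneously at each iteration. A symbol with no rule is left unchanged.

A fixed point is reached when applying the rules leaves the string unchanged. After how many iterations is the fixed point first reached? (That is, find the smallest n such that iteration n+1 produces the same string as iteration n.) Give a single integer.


Step 0: C
Step 1: Z
Step 2: BBF
Step 3: BBF  (unchanged — fixed point at step 2)

Answer: 2


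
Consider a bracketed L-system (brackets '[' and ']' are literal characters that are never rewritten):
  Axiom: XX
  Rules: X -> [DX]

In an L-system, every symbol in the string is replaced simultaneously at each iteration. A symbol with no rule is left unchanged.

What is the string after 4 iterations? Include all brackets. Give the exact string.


Answer: [D[D[D[DX]]]][D[D[D[DX]]]]

Derivation:
Step 0: XX
Step 1: [DX][DX]
Step 2: [D[DX]][D[DX]]
Step 3: [D[D[DX]]][D[D[DX]]]
Step 4: [D[D[D[DX]]]][D[D[D[DX]]]]


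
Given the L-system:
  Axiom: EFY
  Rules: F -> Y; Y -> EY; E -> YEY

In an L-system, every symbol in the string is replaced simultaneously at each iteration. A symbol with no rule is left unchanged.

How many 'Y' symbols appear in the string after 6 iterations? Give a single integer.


Answer: 280

Derivation:
Step 0: EFY  (1 'Y')
Step 1: YEYYEY  (4 'Y')
Step 2: EYYEYEYEYYEYEY  (8 'Y')
Step 3: YEYEYEYYEYEYYEYEYYEYEYEYYEYEYYEYEY  (20 'Y')
Step 4: EYYEYEYYEYEYYEYEYEYYEYEYYEYEYEYYEYEYYEYEYEYYEYEYYEYEYYEYEYEYYEYEYYEYEYEYYEYEYYEYEY  (48 'Y')
Step 5: YEYEYEYYEYEYYEYEYEYYEYEYYEYEYEYYEYEYYEYEYYEYEYEYYEYEYYEYEYEYYEYEYYEYEYYEYEYEYYEYEYYEYEYEYYEYEYYEYEYYEYEYEYYEYEYYEYEYEYYEYEYYEYEYEYYEYEYYEYEYYEYEYEYYEYEYYEYEYEYYEYEYYEYEYYEYEYEYYEYEYYEYEYEYYEYEYYEYEY  (116 'Y')
Step 6: EYYEYEYYEYEYYEYEYEYYEYEYYEYEYEYYEYEYYEYEYYEYEYEYYEYEYYEYEYEYYEYEYYEYEYYEYEYEYYEYEYYEYEYEYYEYEYYEYEYEYYEYEYYEYEYYEYEYEYYEYEYYEYEYEYYEYEYYEYEYYEYEYEYYEYEYYEYEYEYYEYEYYEYEYEYYEYEYYEYEYYEYEYEYYEYEYYEYEYEYYEYEYYEYEYYEYEYEYYEYEYYEYEYEYYEYEYYEYEYEYYEYEYYEYEYYEYEYEYYEYEYYEYEYEYYEYEYYEYEYYEYEYEYYEYEYYEYEYEYYEYEYYEYEYYEYEYEYYEYEYYEYEYEYYEYEYYEYEYEYYEYEYYEYEYYEYEYEYYEYEYYEYEYEYYEYEYYEYEYYEYEYEYYEYEYYEYEYEYYEYEYYEYEYEYYEYEYYEYEYYEYEYEYYEYEYYEYEYEYYEYEYYEYEYYEYEYEYYEYEYYEYEYEYYEYEYYEYEY  (280 'Y')


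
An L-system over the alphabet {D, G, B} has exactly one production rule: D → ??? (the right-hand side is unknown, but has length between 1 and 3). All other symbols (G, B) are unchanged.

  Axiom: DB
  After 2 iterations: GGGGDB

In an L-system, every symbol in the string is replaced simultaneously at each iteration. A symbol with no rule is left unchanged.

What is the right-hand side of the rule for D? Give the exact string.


Answer: GGD

Derivation:
Trying D → GGD:
  Step 0: DB
  Step 1: GGDB
  Step 2: GGGGDB
Matches the given result.


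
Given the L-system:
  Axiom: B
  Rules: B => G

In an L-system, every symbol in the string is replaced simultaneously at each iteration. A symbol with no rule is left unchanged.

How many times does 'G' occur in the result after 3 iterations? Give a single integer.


Step 0: B  (0 'G')
Step 1: G  (1 'G')
Step 2: G  (1 'G')
Step 3: G  (1 'G')

Answer: 1


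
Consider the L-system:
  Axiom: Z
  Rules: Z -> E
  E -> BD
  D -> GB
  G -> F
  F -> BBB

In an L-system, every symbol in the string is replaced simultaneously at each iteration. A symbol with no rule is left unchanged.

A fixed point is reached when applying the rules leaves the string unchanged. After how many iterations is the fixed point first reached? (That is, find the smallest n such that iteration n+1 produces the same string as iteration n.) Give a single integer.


Answer: 5

Derivation:
Step 0: Z
Step 1: E
Step 2: BD
Step 3: BGB
Step 4: BFB
Step 5: BBBBB
Step 6: BBBBB  (unchanged — fixed point at step 5)


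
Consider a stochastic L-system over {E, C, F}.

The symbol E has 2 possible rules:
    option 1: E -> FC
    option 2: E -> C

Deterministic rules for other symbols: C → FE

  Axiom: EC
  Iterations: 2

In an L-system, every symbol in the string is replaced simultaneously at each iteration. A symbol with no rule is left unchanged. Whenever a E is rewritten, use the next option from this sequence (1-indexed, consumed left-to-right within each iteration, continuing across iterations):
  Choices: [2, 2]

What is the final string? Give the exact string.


Step 0: EC
Step 1: CFE  (used choices [2])
Step 2: FEFC  (used choices [2])

Answer: FEFC


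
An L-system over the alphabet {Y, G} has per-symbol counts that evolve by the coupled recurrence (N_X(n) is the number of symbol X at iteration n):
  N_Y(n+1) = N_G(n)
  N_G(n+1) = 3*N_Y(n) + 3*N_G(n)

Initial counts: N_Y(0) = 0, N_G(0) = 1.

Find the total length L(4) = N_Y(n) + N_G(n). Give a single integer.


Answer: 216

Derivation:
Step 0: N_Y=0, N_G=1, L=1
Step 1: N_Y=1, N_G=3, L=4
Step 2: N_Y=3, N_G=12, L=15
Step 3: N_Y=12, N_G=45, L=57
Step 4: N_Y=45, N_G=171, L=216


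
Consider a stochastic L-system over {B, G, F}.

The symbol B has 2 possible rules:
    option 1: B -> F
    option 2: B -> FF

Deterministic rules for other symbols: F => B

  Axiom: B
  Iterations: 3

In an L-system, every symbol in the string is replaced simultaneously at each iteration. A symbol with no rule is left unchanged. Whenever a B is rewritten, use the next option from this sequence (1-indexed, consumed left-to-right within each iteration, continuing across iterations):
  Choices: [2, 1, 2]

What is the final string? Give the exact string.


Answer: FFF

Derivation:
Step 0: B
Step 1: FF  (used choices [2])
Step 2: BB  (used choices [])
Step 3: FFF  (used choices [1, 2])


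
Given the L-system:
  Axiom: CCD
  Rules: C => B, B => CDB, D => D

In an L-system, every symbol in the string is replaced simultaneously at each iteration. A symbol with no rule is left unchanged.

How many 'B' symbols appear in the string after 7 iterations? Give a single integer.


Answer: 26

Derivation:
Step 0: CCD  (0 'B')
Step 1: BBD  (2 'B')
Step 2: CDBCDBD  (2 'B')
Step 3: BDCDBBDCDBD  (4 'B')
Step 4: CDBDBDCDBCDBDBDCDBD  (6 'B')
Step 5: BDCDBDCDBDBDCDBBDCDBDCDBDBDCDBD  (10 'B')
Step 6: CDBDBDCDBDBDCDBDCDBDBDCDBCDBDBDCDBDBDCDBDCDBDBDCDBD  (16 'B')
Step 7: BDCDBDCDBDBDCDBDCDBDBDCDBDBDCDBDCDBDBDCDBBDCDBDCDBDBDCDBDCDBDBDCDBDBDCDBDCDBDBDCDBD  (26 'B')


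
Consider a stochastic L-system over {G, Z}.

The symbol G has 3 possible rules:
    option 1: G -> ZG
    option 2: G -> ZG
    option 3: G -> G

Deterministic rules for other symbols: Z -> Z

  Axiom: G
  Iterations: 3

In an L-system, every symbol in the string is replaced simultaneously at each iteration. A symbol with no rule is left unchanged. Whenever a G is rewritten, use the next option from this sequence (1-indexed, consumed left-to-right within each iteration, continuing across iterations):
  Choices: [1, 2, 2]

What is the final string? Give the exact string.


Answer: ZZZG

Derivation:
Step 0: G
Step 1: ZG  (used choices [1])
Step 2: ZZG  (used choices [2])
Step 3: ZZZG  (used choices [2])


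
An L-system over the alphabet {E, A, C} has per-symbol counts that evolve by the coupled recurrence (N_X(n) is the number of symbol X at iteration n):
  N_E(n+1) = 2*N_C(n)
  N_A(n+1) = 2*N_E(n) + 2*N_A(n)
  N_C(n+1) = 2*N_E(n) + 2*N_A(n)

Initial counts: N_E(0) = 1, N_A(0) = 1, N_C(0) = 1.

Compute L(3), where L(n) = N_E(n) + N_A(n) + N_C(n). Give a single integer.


Step 0: N_E=1, N_A=1, N_C=1, L=3
Step 1: N_E=2, N_A=4, N_C=4, L=10
Step 2: N_E=8, N_A=12, N_C=12, L=32
Step 3: N_E=24, N_A=40, N_C=40, L=104

Answer: 104


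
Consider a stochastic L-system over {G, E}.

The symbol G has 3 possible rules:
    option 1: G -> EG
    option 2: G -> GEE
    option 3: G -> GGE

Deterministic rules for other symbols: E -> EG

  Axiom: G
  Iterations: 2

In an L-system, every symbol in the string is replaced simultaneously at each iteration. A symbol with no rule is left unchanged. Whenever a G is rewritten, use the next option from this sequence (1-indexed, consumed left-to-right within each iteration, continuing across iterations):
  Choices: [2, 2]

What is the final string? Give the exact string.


Step 0: G
Step 1: GEE  (used choices [2])
Step 2: GEEEGEG  (used choices [2])

Answer: GEEEGEG


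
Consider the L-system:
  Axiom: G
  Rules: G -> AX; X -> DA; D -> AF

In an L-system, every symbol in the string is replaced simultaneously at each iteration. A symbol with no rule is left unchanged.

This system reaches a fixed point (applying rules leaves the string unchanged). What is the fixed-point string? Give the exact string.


Answer: AAFA

Derivation:
Step 0: G
Step 1: AX
Step 2: ADA
Step 3: AAFA
Step 4: AAFA  (unchanged — fixed point at step 3)


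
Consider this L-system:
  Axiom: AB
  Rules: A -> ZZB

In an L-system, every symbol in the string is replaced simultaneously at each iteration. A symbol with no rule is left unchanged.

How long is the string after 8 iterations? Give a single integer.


Step 0: length = 2
Step 1: length = 4
Step 2: length = 4
Step 3: length = 4
Step 4: length = 4
Step 5: length = 4
Step 6: length = 4
Step 7: length = 4
Step 8: length = 4

Answer: 4


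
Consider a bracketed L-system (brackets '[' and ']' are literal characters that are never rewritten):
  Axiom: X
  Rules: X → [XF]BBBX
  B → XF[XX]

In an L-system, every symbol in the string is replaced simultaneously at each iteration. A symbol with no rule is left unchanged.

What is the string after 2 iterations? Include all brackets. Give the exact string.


Step 0: X
Step 1: [XF]BBBX
Step 2: [[XF]BBBXF]XF[XX]XF[XX]XF[XX][XF]BBBX

Answer: [[XF]BBBXF]XF[XX]XF[XX]XF[XX][XF]BBBX


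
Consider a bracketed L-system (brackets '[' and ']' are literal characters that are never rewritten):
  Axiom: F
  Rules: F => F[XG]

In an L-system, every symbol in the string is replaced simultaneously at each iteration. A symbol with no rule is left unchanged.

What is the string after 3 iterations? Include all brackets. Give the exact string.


Answer: F[XG][XG][XG]

Derivation:
Step 0: F
Step 1: F[XG]
Step 2: F[XG][XG]
Step 3: F[XG][XG][XG]


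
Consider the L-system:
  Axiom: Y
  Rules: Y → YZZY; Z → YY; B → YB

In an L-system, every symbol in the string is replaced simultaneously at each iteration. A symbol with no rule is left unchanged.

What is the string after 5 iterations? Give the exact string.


Answer: YZZYYYYYYZZYYZZYYZZYYZZYYZZYYZZYYYYYYZZYYZZYYYYYYZZYYZZYYYYYYZZYYZZYYYYYYZZYYZZYYYYYYZZYYZZYYYYYYZZYYZZYYZZYYZZYYZZYYZZYYYYYYZZYYZZYYYYYYZZYYZZYYZZYYZZYYZZYYZZYYYYYYZZYYZZYYYYYYZZYYZZYYZZYYZZYYZZYYZZYYYYYYZZYYZZYYYYYYZZYYZZYYZZYYZZYYZZYYZZYYYYYYZZYYZZYYYYYYZZYYZZYYZZYYZZYYZZYYZZYYYYYYZZYYZZYYYYYYZZYYZZYYZZYYZZYYZZYYZZYYYYYYZZYYZZYYYYYYZZYYZZYYYYYYZZYYZZYYYYYYZZYYZZYYYYYYZZYYZZYYYYYYZZYYZZYYZZYYZZYYZZYYZZYYYYYYZZY

Derivation:
Step 0: Y
Step 1: YZZY
Step 2: YZZYYYYYYZZY
Step 3: YZZYYYYYYZZYYZZYYZZYYZZYYZZYYZZYYYYYYZZY
Step 4: YZZYYYYYYZZYYZZYYZZYYZZYYZZYYZZYYYYYYZZYYZZYYYYYYZZYYZZYYYYYYZZYYZZYYYYYYZZYYZZYYYYYYZZYYZZYYYYYYZZYYZZYYZZYYZZYYZZYYZZYYYYYYZZY
Step 5: YZZYYYYYYZZYYZZYYZZYYZZYYZZYYZZYYYYYYZZYYZZYYYYYYZZYYZZYYYYYYZZYYZZYYYYYYZZYYZZYYYYYYZZYYZZYYYYYYZZYYZZYYZZYYZZYYZZYYZZYYYYYYZZYYZZYYYYYYZZYYZZYYZZYYZZYYZZYYZZYYYYYYZZYYZZYYYYYYZZYYZZYYZZYYZZYYZZYYZZYYYYYYZZYYZZYYYYYYZZYYZZYYZZYYZZYYZZYYZZYYYYYYZZYYZZYYYYYYZZYYZZYYZZYYZZYYZZYYZZYYYYYYZZYYZZYYYYYYZZYYZZYYZZYYZZYYZZYYZZYYYYYYZZYYZZYYYYYYZZYYZZYYYYYYZZYYZZYYYYYYZZYYZZYYYYYYZZYYZZYYYYYYZZYYZZYYZZYYZZYYZZYYZZYYYYYYZZY


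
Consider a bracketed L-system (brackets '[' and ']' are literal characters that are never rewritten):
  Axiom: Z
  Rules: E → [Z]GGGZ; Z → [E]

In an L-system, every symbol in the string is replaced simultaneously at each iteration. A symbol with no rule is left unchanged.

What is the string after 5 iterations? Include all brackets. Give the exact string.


Answer: [[[[[E]]GGG[E]]]GGG[[[E]]GGG[E]]]

Derivation:
Step 0: Z
Step 1: [E]
Step 2: [[Z]GGGZ]
Step 3: [[[E]]GGG[E]]
Step 4: [[[[Z]GGGZ]]GGG[[Z]GGGZ]]
Step 5: [[[[[E]]GGG[E]]]GGG[[[E]]GGG[E]]]


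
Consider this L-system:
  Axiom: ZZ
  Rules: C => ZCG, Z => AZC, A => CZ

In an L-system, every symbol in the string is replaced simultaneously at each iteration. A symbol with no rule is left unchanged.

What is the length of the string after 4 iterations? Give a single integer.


Answer: 104

Derivation:
Step 0: length = 2
Step 1: length = 6
Step 2: length = 16
Step 3: length = 42
Step 4: length = 104


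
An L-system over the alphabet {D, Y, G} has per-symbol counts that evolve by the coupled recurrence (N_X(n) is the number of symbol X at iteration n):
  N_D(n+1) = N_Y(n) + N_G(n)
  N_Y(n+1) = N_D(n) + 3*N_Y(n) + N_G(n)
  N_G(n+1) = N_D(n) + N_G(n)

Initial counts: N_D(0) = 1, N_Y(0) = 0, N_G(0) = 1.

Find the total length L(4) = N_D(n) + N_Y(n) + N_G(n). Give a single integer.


Answer: 181

Derivation:
Step 0: N_D=1, N_Y=0, N_G=1, L=2
Step 1: N_D=1, N_Y=2, N_G=2, L=5
Step 2: N_D=4, N_Y=9, N_G=3, L=16
Step 3: N_D=12, N_Y=34, N_G=7, L=53
Step 4: N_D=41, N_Y=121, N_G=19, L=181


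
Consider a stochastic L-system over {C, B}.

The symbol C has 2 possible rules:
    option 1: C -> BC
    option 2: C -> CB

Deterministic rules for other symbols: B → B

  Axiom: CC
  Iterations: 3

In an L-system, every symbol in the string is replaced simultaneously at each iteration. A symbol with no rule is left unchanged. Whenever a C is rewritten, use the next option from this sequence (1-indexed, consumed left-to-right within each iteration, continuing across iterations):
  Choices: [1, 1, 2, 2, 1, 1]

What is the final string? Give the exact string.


Answer: BBCBBBCB

Derivation:
Step 0: CC
Step 1: BCBC  (used choices [1, 1])
Step 2: BCBBCB  (used choices [2, 2])
Step 3: BBCBBBCB  (used choices [1, 1])


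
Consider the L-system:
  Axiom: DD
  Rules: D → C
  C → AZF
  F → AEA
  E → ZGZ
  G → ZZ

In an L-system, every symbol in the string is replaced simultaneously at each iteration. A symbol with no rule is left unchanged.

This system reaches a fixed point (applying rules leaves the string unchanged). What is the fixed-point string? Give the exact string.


Step 0: DD
Step 1: CC
Step 2: AZFAZF
Step 3: AZAEAAZAEA
Step 4: AZAZGZAAZAZGZA
Step 5: AZAZZZZAAZAZZZZA
Step 6: AZAZZZZAAZAZZZZA  (unchanged — fixed point at step 5)

Answer: AZAZZZZAAZAZZZZA


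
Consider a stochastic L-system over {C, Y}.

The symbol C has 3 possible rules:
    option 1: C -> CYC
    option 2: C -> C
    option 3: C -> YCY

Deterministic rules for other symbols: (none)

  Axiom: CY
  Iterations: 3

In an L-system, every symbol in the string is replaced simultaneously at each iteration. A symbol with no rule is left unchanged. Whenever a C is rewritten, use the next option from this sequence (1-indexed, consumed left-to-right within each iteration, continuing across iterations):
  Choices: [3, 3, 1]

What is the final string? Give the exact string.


Step 0: CY
Step 1: YCYY  (used choices [3])
Step 2: YYCYYY  (used choices [3])
Step 3: YYCYCYYY  (used choices [1])

Answer: YYCYCYYY


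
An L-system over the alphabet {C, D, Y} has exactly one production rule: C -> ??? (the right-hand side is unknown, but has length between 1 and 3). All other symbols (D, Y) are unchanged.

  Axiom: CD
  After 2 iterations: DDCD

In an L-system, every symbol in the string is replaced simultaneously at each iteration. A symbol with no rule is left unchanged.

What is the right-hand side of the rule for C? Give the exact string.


Trying C -> DC:
  Step 0: CD
  Step 1: DCD
  Step 2: DDCD
Matches the given result.

Answer: DC


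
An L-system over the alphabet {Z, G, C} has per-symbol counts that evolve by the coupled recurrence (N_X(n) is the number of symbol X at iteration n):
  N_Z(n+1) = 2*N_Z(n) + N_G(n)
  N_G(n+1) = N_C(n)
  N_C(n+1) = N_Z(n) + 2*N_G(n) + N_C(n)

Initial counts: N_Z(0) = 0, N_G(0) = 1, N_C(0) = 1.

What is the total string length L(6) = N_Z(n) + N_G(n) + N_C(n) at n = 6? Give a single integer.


Answer: 477

Derivation:
Step 0: N_Z=0, N_G=1, N_C=1, L=2
Step 1: N_Z=1, N_G=1, N_C=3, L=5
Step 2: N_Z=3, N_G=3, N_C=6, L=12
Step 3: N_Z=9, N_G=6, N_C=15, L=30
Step 4: N_Z=24, N_G=15, N_C=36, L=75
Step 5: N_Z=63, N_G=36, N_C=90, L=189
Step 6: N_Z=162, N_G=90, N_C=225, L=477


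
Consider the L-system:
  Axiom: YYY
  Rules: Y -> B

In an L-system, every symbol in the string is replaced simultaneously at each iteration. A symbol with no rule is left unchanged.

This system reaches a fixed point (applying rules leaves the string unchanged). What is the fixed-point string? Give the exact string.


Answer: BBB

Derivation:
Step 0: YYY
Step 1: BBB
Step 2: BBB  (unchanged — fixed point at step 1)


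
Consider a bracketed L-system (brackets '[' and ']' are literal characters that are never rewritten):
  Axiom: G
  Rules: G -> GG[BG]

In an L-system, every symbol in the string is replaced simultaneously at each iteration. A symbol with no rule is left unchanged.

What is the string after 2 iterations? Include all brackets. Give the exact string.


Answer: GG[BG]GG[BG][BGG[BG]]

Derivation:
Step 0: G
Step 1: GG[BG]
Step 2: GG[BG]GG[BG][BGG[BG]]


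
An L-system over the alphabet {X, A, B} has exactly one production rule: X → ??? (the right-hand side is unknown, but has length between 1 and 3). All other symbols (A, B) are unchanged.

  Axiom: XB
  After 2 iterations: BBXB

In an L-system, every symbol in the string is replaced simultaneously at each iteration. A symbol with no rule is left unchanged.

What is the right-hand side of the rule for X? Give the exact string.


Trying X → BX:
  Step 0: XB
  Step 1: BXB
  Step 2: BBXB
Matches the given result.

Answer: BX


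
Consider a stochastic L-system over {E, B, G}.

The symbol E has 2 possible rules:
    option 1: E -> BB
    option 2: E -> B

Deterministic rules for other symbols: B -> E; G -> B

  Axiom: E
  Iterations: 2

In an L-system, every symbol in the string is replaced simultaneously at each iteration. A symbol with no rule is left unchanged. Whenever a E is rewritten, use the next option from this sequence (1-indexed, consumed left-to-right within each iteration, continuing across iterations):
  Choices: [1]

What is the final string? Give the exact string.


Step 0: E
Step 1: BB  (used choices [1])
Step 2: EE  (used choices [])

Answer: EE


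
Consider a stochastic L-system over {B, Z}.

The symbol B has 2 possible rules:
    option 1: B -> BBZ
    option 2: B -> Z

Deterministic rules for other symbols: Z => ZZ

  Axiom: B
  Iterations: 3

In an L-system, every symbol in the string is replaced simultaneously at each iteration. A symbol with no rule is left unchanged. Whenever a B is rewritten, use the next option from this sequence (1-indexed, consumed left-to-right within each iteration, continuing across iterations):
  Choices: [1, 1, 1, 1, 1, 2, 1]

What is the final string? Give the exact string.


Answer: BBZBBZZZZBBZZZZZZZ

Derivation:
Step 0: B
Step 1: BBZ  (used choices [1])
Step 2: BBZBBZZZ  (used choices [1, 1])
Step 3: BBZBBZZZZBBZZZZZZZ  (used choices [1, 1, 2, 1])


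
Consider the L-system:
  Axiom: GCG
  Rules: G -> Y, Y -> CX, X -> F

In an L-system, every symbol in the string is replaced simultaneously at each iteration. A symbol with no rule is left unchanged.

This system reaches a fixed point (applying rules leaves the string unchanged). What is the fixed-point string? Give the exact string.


Step 0: GCG
Step 1: YCY
Step 2: CXCCX
Step 3: CFCCF
Step 4: CFCCF  (unchanged — fixed point at step 3)

Answer: CFCCF


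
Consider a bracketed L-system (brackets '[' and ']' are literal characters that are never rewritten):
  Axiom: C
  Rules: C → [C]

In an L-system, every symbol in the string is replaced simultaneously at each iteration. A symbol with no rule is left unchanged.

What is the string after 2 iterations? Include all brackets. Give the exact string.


Step 0: C
Step 1: [C]
Step 2: [[C]]

Answer: [[C]]


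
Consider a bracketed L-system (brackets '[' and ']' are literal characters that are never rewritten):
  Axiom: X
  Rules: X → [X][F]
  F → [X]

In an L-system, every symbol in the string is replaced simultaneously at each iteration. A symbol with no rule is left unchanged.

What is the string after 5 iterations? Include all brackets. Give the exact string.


Answer: [[[[[X][F]][[X]]][[[X][F]]]][[[[X][F]][[X]]]]][[[[[X][F]][[X]]][[[X][F]]]]]

Derivation:
Step 0: X
Step 1: [X][F]
Step 2: [[X][F]][[X]]
Step 3: [[[X][F]][[X]]][[[X][F]]]
Step 4: [[[[X][F]][[X]]][[[X][F]]]][[[[X][F]][[X]]]]
Step 5: [[[[[X][F]][[X]]][[[X][F]]]][[[[X][F]][[X]]]]][[[[[X][F]][[X]]][[[X][F]]]]]


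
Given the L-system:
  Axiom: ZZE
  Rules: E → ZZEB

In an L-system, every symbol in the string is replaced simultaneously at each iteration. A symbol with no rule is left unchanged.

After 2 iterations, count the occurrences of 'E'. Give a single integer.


Step 0: ZZE  (1 'E')
Step 1: ZZZZEB  (1 'E')
Step 2: ZZZZZZEBB  (1 'E')

Answer: 1


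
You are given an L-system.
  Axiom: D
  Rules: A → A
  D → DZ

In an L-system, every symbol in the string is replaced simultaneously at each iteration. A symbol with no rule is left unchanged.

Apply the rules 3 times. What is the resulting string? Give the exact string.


Answer: DZZZ

Derivation:
Step 0: D
Step 1: DZ
Step 2: DZZ
Step 3: DZZZ


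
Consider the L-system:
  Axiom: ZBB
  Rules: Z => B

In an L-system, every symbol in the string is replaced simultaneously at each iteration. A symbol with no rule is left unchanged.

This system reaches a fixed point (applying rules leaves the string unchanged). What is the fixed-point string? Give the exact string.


Step 0: ZBB
Step 1: BBB
Step 2: BBB  (unchanged — fixed point at step 1)

Answer: BBB


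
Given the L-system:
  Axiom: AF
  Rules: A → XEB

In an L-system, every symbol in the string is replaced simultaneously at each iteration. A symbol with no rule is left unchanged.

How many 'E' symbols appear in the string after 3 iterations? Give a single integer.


Step 0: AF  (0 'E')
Step 1: XEBF  (1 'E')
Step 2: XEBF  (1 'E')
Step 3: XEBF  (1 'E')

Answer: 1


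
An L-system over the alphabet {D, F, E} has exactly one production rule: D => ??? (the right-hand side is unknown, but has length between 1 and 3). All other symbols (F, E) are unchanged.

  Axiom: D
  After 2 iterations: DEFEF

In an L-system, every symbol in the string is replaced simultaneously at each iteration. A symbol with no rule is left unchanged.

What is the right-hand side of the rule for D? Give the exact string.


Answer: DEF

Derivation:
Trying D => DEF:
  Step 0: D
  Step 1: DEF
  Step 2: DEFEF
Matches the given result.


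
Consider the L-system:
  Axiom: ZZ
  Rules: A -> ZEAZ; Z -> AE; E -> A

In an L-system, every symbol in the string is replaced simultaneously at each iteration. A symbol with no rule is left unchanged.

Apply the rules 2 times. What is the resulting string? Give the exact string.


Answer: ZEAZAZEAZA

Derivation:
Step 0: ZZ
Step 1: AEAE
Step 2: ZEAZAZEAZA


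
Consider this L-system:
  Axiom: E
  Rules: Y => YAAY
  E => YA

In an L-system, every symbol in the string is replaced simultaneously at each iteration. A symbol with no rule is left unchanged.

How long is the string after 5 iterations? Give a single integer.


Answer: 47

Derivation:
Step 0: length = 1
Step 1: length = 2
Step 2: length = 5
Step 3: length = 11
Step 4: length = 23
Step 5: length = 47


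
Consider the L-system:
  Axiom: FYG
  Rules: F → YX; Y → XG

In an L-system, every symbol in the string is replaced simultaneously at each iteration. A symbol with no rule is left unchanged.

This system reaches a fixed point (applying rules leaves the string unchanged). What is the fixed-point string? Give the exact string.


Answer: XGXXGG

Derivation:
Step 0: FYG
Step 1: YXXGG
Step 2: XGXXGG
Step 3: XGXXGG  (unchanged — fixed point at step 2)


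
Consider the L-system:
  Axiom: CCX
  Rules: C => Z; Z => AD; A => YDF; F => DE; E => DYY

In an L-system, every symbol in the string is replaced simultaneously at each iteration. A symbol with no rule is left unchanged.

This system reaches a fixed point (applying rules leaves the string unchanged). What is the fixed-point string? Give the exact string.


Answer: YDDDYYDYDDDYYDX

Derivation:
Step 0: CCX
Step 1: ZZX
Step 2: ADADX
Step 3: YDFDYDFDX
Step 4: YDDEDYDDEDX
Step 5: YDDDYYDYDDDYYDX
Step 6: YDDDYYDYDDDYYDX  (unchanged — fixed point at step 5)


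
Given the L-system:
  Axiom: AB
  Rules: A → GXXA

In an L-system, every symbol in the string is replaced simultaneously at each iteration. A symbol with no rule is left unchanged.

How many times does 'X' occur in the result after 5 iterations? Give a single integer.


Step 0: AB  (0 'X')
Step 1: GXXAB  (2 'X')
Step 2: GXXGXXAB  (4 'X')
Step 3: GXXGXXGXXAB  (6 'X')
Step 4: GXXGXXGXXGXXAB  (8 'X')
Step 5: GXXGXXGXXGXXGXXAB  (10 'X')

Answer: 10


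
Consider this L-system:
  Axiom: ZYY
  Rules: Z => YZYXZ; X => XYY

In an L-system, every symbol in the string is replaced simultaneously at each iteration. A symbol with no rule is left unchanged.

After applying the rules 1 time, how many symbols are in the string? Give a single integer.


Step 0: length = 3
Step 1: length = 7

Answer: 7


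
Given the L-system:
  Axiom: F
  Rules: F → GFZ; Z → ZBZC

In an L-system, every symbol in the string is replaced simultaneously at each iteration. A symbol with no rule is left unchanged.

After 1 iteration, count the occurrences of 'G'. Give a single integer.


Step 0: F  (0 'G')
Step 1: GFZ  (1 'G')

Answer: 1


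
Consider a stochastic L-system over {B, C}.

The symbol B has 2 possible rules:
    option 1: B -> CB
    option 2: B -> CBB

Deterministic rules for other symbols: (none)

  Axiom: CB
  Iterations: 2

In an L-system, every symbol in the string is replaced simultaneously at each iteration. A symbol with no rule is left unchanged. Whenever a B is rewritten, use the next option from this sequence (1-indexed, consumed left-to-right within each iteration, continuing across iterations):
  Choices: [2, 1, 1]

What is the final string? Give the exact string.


Answer: CCCBCB

Derivation:
Step 0: CB
Step 1: CCBB  (used choices [2])
Step 2: CCCBCB  (used choices [1, 1])


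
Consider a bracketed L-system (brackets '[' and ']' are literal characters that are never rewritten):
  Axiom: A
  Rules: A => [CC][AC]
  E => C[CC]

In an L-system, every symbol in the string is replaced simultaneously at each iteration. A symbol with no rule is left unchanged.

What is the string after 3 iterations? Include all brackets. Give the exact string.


Step 0: A
Step 1: [CC][AC]
Step 2: [CC][[CC][AC]C]
Step 3: [CC][[CC][[CC][AC]C]C]

Answer: [CC][[CC][[CC][AC]C]C]


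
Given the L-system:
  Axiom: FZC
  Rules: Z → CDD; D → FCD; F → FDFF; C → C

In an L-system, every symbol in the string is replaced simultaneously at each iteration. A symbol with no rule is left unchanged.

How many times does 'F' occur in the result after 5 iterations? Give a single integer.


Step 0: FZC  (1 'F')
Step 1: FDFFCDDC  (3 'F')
Step 2: FDFFFCDFDFFFDFFCFCDFCDC  (12 'F')
Step 3: FDFFFCDFDFFFDFFFDFFCFCDFDFFFCDFDFFFDFFFDFFFCDFDFFFDFFCFDFFCFCDFDFFCFCDC  (42 'F')
Step 4: FDFFFCDFDFFFDFFFDFFCFCDFDFFFCDFDFFFDFFFDFFFCDFDFFFDFFFDFFFCDFDFFFDFFCFDFFCFCDFDFFFCDFDFFFDFFFDFFCFCDFDFFFCDFDFFFDFFFDFFFCDFDFFFDFFFDFFFCDFDFFFDFFFDFFCFCDFDFFFCDFDFFFDFFFDFFFCDFDFFFDFFCFDFFFCDFDFFFDFFCFDFFCFCDFDFFFCDFDFFFDFFCFDFFCFCDC  (144 'F')
Step 5: FDFFFCDFDFFFDFFFDFFCFCDFDFFFCDFDFFFDFFFDFFFCDFDFFFDFFFDFFFCDFDFFFDFFCFDFFCFCDFDFFFCDFDFFFDFFFDFFCFCDFDFFFCDFDFFFDFFFDFFFCDFDFFFDFFFDFFFCDFDFFFDFFFDFFCFCDFDFFFCDFDFFFDFFFDFFFCDFDFFFDFFFDFFFCDFDFFFDFFFDFFCFCDFDFFFCDFDFFFDFFFDFFFCDFDFFFDFFCFDFFFCDFDFFFDFFCFDFFCFCDFDFFFCDFDFFFDFFFDFFCFCDFDFFFCDFDFFFDFFFDFFFCDFDFFFDFFFDFFFCDFDFFFDFFCFDFFCFCDFDFFFCDFDFFFDFFFDFFCFCDFDFFFCDFDFFFDFFFDFFFCDFDFFFDFFFDFFFCDFDFFFDFFFDFFCFCDFDFFFCDFDFFFDFFFDFFFCDFDFFFDFFFDFFFCDFDFFFDFFFDFFCFCDFDFFFCDFDFFFDFFFDFFFCDFDFFFDFFFDFFFCDFDFFFDFFCFDFFCFCDFDFFFCDFDFFFDFFFDFFCFCDFDFFFCDFDFFFDFFFDFFFCDFDFFFDFFFDFFFCDFDFFFDFFFDFFCFCDFDFFFCDFDFFFDFFFDFFFCDFDFFFDFFCFDFFFCDFDFFFDFFFDFFCFCDFDFFFCDFDFFFDFFFDFFFCDFDFFFDFFCFDFFFCDFDFFFDFFCFDFFCFCDFDFFFCDFDFFFDFFFDFFCFCDFDFFFCDFDFFFDFFFDFFFCDFDFFFDFFCFDFFFCDFDFFFDFFCFDFFCFCDC  (492 'F')

Answer: 492


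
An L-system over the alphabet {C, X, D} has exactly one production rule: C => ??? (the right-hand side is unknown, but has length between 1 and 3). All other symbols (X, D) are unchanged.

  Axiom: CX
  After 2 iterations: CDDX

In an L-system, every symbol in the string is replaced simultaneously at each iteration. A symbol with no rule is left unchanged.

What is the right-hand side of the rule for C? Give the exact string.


Trying C => CD:
  Step 0: CX
  Step 1: CDX
  Step 2: CDDX
Matches the given result.

Answer: CD


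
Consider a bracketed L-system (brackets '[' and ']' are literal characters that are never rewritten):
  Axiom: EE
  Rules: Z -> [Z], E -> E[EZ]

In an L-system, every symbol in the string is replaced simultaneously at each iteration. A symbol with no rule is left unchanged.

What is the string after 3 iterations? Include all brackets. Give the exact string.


Answer: E[EZ][E[EZ][Z]][E[EZ][E[EZ][Z]][[Z]]]E[EZ][E[EZ][Z]][E[EZ][E[EZ][Z]][[Z]]]

Derivation:
Step 0: EE
Step 1: E[EZ]E[EZ]
Step 2: E[EZ][E[EZ][Z]]E[EZ][E[EZ][Z]]
Step 3: E[EZ][E[EZ][Z]][E[EZ][E[EZ][Z]][[Z]]]E[EZ][E[EZ][Z]][E[EZ][E[EZ][Z]][[Z]]]


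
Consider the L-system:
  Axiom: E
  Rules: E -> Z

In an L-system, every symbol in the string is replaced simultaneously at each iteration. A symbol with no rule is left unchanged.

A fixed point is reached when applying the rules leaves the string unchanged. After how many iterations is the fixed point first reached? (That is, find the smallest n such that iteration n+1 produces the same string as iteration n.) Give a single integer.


Answer: 1

Derivation:
Step 0: E
Step 1: Z
Step 2: Z  (unchanged — fixed point at step 1)


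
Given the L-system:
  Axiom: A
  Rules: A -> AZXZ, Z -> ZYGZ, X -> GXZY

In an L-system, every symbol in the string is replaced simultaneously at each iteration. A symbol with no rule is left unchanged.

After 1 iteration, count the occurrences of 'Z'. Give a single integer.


Step 0: A  (0 'Z')
Step 1: AZXZ  (2 'Z')

Answer: 2


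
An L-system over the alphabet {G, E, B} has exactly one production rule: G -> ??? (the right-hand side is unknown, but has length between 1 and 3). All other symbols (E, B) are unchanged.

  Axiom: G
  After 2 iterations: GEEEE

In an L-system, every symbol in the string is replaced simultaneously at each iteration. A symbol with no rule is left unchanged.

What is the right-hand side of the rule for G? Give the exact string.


Trying G -> GEE:
  Step 0: G
  Step 1: GEE
  Step 2: GEEEE
Matches the given result.

Answer: GEE


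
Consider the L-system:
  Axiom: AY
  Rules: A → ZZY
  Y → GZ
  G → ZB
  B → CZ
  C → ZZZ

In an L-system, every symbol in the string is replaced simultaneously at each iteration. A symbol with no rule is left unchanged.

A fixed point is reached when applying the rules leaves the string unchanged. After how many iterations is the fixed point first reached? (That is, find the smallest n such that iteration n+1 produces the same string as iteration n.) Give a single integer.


Step 0: AY
Step 1: ZZYGZ
Step 2: ZZGZZBZ
Step 3: ZZZBZZCZZ
Step 4: ZZZCZZZZZZZZ
Step 5: ZZZZZZZZZZZZZZ
Step 6: ZZZZZZZZZZZZZZ  (unchanged — fixed point at step 5)

Answer: 5


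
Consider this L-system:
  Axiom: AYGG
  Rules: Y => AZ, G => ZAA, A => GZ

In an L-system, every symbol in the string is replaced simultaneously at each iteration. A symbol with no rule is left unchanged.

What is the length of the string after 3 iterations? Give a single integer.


Answer: 29

Derivation:
Step 0: length = 4
Step 1: length = 10
Step 2: length = 17
Step 3: length = 29


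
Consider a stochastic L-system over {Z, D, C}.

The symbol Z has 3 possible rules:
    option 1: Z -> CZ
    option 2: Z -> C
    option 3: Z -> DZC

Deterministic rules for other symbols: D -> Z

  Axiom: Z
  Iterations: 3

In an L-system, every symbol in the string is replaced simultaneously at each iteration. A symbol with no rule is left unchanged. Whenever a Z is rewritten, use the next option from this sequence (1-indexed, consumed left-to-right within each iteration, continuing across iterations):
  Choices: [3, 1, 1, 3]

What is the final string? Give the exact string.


Answer: CZCDZCC

Derivation:
Step 0: Z
Step 1: DZC  (used choices [3])
Step 2: ZCZC  (used choices [1])
Step 3: CZCDZCC  (used choices [1, 3])


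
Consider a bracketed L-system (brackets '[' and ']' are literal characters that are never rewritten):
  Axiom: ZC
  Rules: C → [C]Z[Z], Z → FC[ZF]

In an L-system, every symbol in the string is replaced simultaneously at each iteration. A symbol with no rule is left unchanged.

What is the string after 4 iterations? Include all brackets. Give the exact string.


Step 0: ZC
Step 1: FC[ZF][C]Z[Z]
Step 2: F[C]Z[Z][FC[ZF]F][[C]Z[Z]]FC[ZF][FC[ZF]]
Step 3: F[[C]Z[Z]]FC[ZF][FC[ZF]][F[C]Z[Z][FC[ZF]F]F][[[C]Z[Z]]FC[ZF][FC[ZF]]]F[C]Z[Z][FC[ZF]F][F[C]Z[Z][FC[ZF]F]]
Step 4: F[[[C]Z[Z]]FC[ZF][FC[ZF]]]F[C]Z[Z][FC[ZF]F][F[C]Z[Z][FC[ZF]F]][F[[C]Z[Z]]FC[ZF][FC[ZF]][F[C]Z[Z][FC[ZF]F]F]F][[[[C]Z[Z]]FC[ZF][FC[ZF]]]F[C]Z[Z][FC[ZF]F][F[C]Z[Z][FC[ZF]F]]]F[[C]Z[Z]]FC[ZF][FC[ZF]][F[C]Z[Z][FC[ZF]F]F][F[[C]Z[Z]]FC[ZF][FC[ZF]][F[C]Z[Z][FC[ZF]F]F]]

Answer: F[[[C]Z[Z]]FC[ZF][FC[ZF]]]F[C]Z[Z][FC[ZF]F][F[C]Z[Z][FC[ZF]F]][F[[C]Z[Z]]FC[ZF][FC[ZF]][F[C]Z[Z][FC[ZF]F]F]F][[[[C]Z[Z]]FC[ZF][FC[ZF]]]F[C]Z[Z][FC[ZF]F][F[C]Z[Z][FC[ZF]F]]]F[[C]Z[Z]]FC[ZF][FC[ZF]][F[C]Z[Z][FC[ZF]F]F][F[[C]Z[Z]]FC[ZF][FC[ZF]][F[C]Z[Z][FC[ZF]F]F]]


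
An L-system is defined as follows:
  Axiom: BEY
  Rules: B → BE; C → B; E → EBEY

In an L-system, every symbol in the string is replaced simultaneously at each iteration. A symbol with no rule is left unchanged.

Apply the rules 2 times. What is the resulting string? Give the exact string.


Answer: BEEBEYEBEYBEEBEYYY

Derivation:
Step 0: BEY
Step 1: BEEBEYY
Step 2: BEEBEYEBEYBEEBEYYY


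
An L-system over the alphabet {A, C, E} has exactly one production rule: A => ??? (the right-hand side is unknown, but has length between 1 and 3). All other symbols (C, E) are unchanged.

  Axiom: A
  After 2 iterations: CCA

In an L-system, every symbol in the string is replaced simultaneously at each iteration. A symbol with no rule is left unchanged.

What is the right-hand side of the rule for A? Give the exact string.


Trying A => CA:
  Step 0: A
  Step 1: CA
  Step 2: CCA
Matches the given result.

Answer: CA


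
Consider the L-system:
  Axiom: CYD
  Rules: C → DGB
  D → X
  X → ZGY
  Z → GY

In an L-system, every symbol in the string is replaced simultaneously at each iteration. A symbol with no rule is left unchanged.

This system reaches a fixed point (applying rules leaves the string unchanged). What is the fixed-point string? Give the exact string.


Answer: GYGYGBYGYGY

Derivation:
Step 0: CYD
Step 1: DGBYX
Step 2: XGBYZGY
Step 3: ZGYGBYGYGY
Step 4: GYGYGBYGYGY
Step 5: GYGYGBYGYGY  (unchanged — fixed point at step 4)


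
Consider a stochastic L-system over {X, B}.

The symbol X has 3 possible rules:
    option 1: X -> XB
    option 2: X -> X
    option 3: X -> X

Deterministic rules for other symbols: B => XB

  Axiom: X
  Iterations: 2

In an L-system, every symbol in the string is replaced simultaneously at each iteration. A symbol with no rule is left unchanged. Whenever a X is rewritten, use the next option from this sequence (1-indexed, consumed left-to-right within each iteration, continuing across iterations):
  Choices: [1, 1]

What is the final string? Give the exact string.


Step 0: X
Step 1: XB  (used choices [1])
Step 2: XBXB  (used choices [1])

Answer: XBXB
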